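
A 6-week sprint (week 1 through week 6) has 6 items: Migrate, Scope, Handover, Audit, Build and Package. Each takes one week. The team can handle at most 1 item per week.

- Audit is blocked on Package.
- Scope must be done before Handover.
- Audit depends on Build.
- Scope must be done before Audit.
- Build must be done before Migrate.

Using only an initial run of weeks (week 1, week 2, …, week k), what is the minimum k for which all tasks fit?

The precedence chain requires at least 2 distinct weeks.
With at most 1 per week and 6 tasks, at least 6 weeks are needed.
6 works (last occupied week: week 6): for example Package in week 3, Audit in week 4, Migrate in week 5, Build in week 2, Handover in week 6, Scope in week 1.

6 weeks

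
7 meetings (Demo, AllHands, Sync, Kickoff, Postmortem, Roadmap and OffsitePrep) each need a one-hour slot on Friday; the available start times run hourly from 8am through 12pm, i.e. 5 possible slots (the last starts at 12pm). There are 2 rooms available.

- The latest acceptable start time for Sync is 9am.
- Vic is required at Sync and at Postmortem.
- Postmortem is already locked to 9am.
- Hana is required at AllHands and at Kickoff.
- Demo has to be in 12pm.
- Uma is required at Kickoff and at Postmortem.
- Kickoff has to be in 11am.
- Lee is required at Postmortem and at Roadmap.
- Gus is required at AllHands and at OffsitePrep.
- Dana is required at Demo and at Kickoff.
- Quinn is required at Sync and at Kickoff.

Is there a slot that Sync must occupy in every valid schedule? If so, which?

Sync's own window allows nothing later than 9am.
So Sync is pinned to 8am.

8am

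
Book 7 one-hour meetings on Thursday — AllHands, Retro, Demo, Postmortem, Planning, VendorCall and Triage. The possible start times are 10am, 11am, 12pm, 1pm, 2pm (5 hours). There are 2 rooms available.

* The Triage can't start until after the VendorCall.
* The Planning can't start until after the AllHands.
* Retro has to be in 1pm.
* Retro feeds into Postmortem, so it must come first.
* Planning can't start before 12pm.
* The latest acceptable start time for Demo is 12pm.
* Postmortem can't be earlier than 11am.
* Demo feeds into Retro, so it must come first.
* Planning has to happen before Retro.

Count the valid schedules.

Splitting on AllHands: it can be 10am (22), 11am (22). Listing each branch's schedules as (Retro, Demo, Postmortem, Planning, VendorCall, Triage):
AllHands=10am: (1pm,10am,2pm,12pm,11am,12pm) (1pm,10am,2pm,12pm,11am,1pm) (1pm,10am,2pm,12pm,11am,2pm) (1pm,10am,2pm,12pm,12pm,1pm) (1pm,10am,2pm,12pm,12pm,2pm) (1pm,10am,2pm,12pm,1pm,2pm) (1pm,11am,2pm,12pm,10am,11am) (1pm,11am,2pm,12pm,10am,12pm) (1pm,11am,2pm,12pm,10am,1pm) (1pm,11am,2pm,12pm,10am,2pm) (1pm,11am,2pm,12pm,11am,12pm) (1pm,11am,2pm,12pm,11am,1pm) (1pm,11am,2pm,12pm,11am,2pm) (1pm,11am,2pm,12pm,12pm,1pm) (1pm,11am,2pm,12pm,12pm,2pm) (1pm,11am,2pm,12pm,1pm,2pm) (1pm,12pm,2pm,12pm,10am,11am) (1pm,12pm,2pm,12pm,10am,1pm) (1pm,12pm,2pm,12pm,10am,2pm) (1pm,12pm,2pm,12pm,11am,1pm) (1pm,12pm,2pm,12pm,11am,2pm) (1pm,12pm,2pm,12pm,1pm,2pm) — 22.
AllHands=11am: (1pm,10am,2pm,12pm,10am,11am) (1pm,10am,2pm,12pm,10am,12pm) (1pm,10am,2pm,12pm,10am,1pm) (1pm,10am,2pm,12pm,10am,2pm) (1pm,10am,2pm,12pm,11am,12pm) (1pm,10am,2pm,12pm,11am,1pm) (1pm,10am,2pm,12pm,11am,2pm) (1pm,10am,2pm,12pm,12pm,1pm) (1pm,10am,2pm,12pm,12pm,2pm) (1pm,10am,2pm,12pm,1pm,2pm) (1pm,11am,2pm,12pm,10am,12pm) (1pm,11am,2pm,12pm,10am,1pm) (1pm,11am,2pm,12pm,10am,2pm) (1pm,11am,2pm,12pm,12pm,1pm) (1pm,11am,2pm,12pm,12pm,2pm) (1pm,11am,2pm,12pm,1pm,2pm) (1pm,12pm,2pm,12pm,10am,11am) (1pm,12pm,2pm,12pm,10am,1pm) (1pm,12pm,2pm,12pm,10am,2pm) (1pm,12pm,2pm,12pm,11am,1pm) (1pm,12pm,2pm,12pm,11am,2pm) (1pm,12pm,2pm,12pm,1pm,2pm) — 22.
Summing: 22 + 22 = 44.

44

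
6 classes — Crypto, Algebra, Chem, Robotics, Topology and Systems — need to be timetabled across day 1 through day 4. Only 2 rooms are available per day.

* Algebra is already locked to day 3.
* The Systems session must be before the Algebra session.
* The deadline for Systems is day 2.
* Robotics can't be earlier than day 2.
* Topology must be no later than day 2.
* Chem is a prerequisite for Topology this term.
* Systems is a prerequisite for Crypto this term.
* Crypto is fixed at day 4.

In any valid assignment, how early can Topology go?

day 2

Precedence pushes Topology to at least day 2; Topology's own window allows nothing later than day 2.
Topology at day 2 is achievable: Crypto -> day 4, Algebra -> day 3, Systems -> day 1, Chem -> day 1, Robotics -> day 2, Topology -> day 2.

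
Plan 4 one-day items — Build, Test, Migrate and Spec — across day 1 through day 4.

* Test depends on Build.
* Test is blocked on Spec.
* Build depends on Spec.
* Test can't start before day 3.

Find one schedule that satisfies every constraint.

Build=day 2, Test=day 3, Migrate=day 1, Spec=day 1

Checking: Spec(day 1) before Test(day 3); Build(day 2) before Test(day 3); Spec(day 1) before Build(day 2); Test=day 3 in [day 3,day 4].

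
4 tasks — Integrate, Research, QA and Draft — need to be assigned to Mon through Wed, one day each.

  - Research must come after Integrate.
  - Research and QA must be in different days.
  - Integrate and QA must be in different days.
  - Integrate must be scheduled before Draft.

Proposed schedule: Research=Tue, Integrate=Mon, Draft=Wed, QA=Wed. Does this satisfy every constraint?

Yes, all constraints hold

Research must come after Integrate — holds.
Integrate must be scheduled before Draft — holds.
Research and QA must be in different days — holds.
Integrate and QA must be in different days — holds.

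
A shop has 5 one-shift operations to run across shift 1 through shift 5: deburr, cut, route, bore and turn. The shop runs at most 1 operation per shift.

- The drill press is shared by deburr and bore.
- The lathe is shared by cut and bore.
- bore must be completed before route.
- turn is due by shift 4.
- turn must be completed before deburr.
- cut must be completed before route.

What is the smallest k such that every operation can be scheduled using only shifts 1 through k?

The precedence chain requires at least 2 distinct shifts.
With at most 1 per shift and 5 operations, at least 5 shifts are needed.
5 works (last occupied shift: shift 5): for example cut=shift 2; turn=shift 1; bore=shift 3; route=shift 4; deburr=shift 5.

5 shifts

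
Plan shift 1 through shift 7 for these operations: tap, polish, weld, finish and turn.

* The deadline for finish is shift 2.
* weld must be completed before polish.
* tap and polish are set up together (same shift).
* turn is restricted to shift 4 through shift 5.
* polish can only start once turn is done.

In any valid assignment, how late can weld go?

Downstream work caps weld at shift 6.
weld at shift 6 is achievable: weld=shift 6, finish=shift 1, tap=shift 7, polish=shift 7, turn=shift 4.

shift 6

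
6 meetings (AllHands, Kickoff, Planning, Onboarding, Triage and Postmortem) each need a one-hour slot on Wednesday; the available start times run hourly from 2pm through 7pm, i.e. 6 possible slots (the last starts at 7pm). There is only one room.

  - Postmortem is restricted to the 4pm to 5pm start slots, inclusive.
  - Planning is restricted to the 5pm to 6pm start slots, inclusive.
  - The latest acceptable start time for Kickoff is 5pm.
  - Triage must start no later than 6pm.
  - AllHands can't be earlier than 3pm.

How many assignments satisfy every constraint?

27

Splitting on AllHands: it can be 3pm (5), 4pm (2), 5pm (2), 6pm (2), 7pm (16). Listing each branch's schedules as (Kickoff, Planning, Onboarding, Triage, Postmortem):
AllHands=3pm: (2pm,5pm,7pm,6pm,4pm) (2pm,6pm,7pm,4pm,5pm) (2pm,6pm,7pm,5pm,4pm) (4pm,6pm,7pm,2pm,5pm) (5pm,6pm,7pm,2pm,4pm) — 5.
AllHands=4pm: (2pm,6pm,7pm,3pm,5pm) (3pm,6pm,7pm,2pm,5pm) — 2.
AllHands=5pm: (2pm,6pm,7pm,3pm,4pm) (3pm,6pm,7pm,2pm,4pm) — 2.
AllHands=6pm: (2pm,5pm,7pm,3pm,4pm) (3pm,5pm,7pm,2pm,4pm) — 2.
AllHands=7pm: (2pm,5pm,3pm,6pm,4pm) (2pm,5pm,6pm,3pm,4pm) (2pm,6pm,3pm,4pm,5pm) (2pm,6pm,3pm,5pm,4pm) (2pm,6pm,4pm,3pm,5pm) (2pm,6pm,5pm,3pm,4pm) (3pm,5pm,2pm,6pm,4pm) (3pm,5pm,6pm,2pm,4pm) (3pm,6pm,2pm,4pm,5pm) (3pm,6pm,2pm,5pm,4pm) (3pm,6pm,4pm,2pm,5pm) (3pm,6pm,5pm,2pm,4pm) (4pm,6pm,2pm,3pm,5pm) (4pm,6pm,3pm,2pm,5pm) (5pm,6pm,2pm,3pm,4pm) (5pm,6pm,3pm,2pm,4pm) — 16.
Summing: 5 + 2 + 2 + 2 + 16 = 27.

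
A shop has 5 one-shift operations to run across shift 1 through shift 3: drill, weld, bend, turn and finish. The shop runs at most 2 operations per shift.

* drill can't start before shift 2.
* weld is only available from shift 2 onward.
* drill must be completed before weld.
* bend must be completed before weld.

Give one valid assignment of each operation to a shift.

finish -> shift 2, bend -> shift 1, drill -> shift 2, weld -> shift 3, turn -> shift 1

Checking: drill(shift 2) before weld(shift 3); bend(shift 1) before weld(shift 3); drill=shift 2 in [shift 2,shift 3]; weld=shift 3 in [shift 2,shift 3]; max 2 per shift (cap 2).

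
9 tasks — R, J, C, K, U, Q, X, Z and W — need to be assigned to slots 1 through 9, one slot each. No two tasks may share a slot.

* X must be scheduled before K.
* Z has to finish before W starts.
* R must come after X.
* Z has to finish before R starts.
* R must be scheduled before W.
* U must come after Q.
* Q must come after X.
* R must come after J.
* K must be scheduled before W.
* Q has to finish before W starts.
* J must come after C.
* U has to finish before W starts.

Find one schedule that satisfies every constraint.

W=9, Q=6, J=3, K=7, X=1, R=5, Z=4, U=8, C=2

Checking: Q(6) before W(9); K(7) before W(9); C(2) before J(3); X(1) before R(5); R(5) before W(9); Z(4) before W(9); Z(4) before R(5); U(8) before W(9); Q(6) before U(8); X(1) before K(7); J(3) before R(5); X(1) before Q(6); max 1 per slot (cap 1).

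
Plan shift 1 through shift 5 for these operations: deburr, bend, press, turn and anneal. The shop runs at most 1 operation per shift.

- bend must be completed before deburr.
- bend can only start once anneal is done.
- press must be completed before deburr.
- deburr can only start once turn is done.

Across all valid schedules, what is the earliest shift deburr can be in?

Precedence pushes deburr to at least shift 3.
deburr at shift 5 is achievable: deburr in shift 5, press in shift 3, anneal in shift 1, bend in shift 2, turn in shift 4.
Nothing earlier works — the capacity limit rule out every shift before shift 5.

shift 5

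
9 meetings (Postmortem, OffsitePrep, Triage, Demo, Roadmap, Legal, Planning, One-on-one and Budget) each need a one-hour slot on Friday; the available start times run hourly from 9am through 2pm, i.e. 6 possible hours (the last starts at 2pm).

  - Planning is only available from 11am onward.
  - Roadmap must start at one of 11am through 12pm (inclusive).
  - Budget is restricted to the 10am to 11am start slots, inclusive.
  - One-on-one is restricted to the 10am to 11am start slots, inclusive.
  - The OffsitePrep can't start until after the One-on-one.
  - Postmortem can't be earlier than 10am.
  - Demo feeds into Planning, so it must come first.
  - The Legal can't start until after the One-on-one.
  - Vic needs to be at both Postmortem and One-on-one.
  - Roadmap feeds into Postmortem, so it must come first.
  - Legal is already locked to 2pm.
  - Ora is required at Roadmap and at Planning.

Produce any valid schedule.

OffsitePrep -> 11am; Postmortem -> 12pm; Budget -> 10am; Demo -> 9am; Triage -> 9am; Roadmap -> 11am; One-on-one -> 10am; Planning -> 12pm; Legal -> 2pm

Checking: One-on-one(10am) before OffsitePrep(11am); Roadmap(11am) before Postmortem(12pm); One-on-one(10am) before Legal(2pm); Demo(9am) before Planning(12pm); Postmortem(12pm) != One-on-one(10am); Roadmap(11am) != Planning(12pm); Legal=2pm in [2pm,2pm]; Planning=12pm in [11am,2pm]; Roadmap=11am in [11am,12pm]; Postmortem=12pm in [10am,2pm]; Budget=10am in [10am,11am]; One-on-one=10am in [10am,11am].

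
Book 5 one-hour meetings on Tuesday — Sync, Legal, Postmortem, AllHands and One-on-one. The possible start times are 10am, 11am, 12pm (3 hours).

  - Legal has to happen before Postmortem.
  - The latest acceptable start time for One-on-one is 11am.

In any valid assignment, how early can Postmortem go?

Precedence pushes Postmortem to at least 11am.
Postmortem at 11am is achievable: Legal=10am, Postmortem=11am, AllHands=10am, One-on-one=10am, Sync=10am.

11am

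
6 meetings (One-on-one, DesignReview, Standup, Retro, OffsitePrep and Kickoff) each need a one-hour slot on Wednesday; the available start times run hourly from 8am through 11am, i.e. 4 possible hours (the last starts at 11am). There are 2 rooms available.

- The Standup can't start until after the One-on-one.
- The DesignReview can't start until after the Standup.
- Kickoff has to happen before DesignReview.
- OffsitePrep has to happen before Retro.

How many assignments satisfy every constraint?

Splitting on One-on-one: it can be 8am (30), 9am (12). Listing each branch's schedules as (DesignReview, Standup, Retro, OffsitePrep, Kickoff):
One-on-one=8am: (10am,9am,10am,8am,9am) (10am,9am,10am,9am,8am) (10am,9am,11am,8am,9am) (10am,9am,11am,9am,8am) (10am,9am,11am,10am,8am) (10am,9am,11am,10am,9am) (11am,9am,9am,8am,10am) (11am,9am,10am,8am,9am) (11am,9am,10am,8am,10am) (11am,9am,10am,9am,8am) (11am,9am,10am,9am,10am) (11am,9am,11am,8am,9am) (11am,9am,11am,8am,10am) (11am,9am,11am,9am,8am) (11am,9am,11am,9am,10am) (11am,9am,11am,10am,8am) (11am,9am,11am,10am,9am) (11am,9am,11am,10am,10am) (11am,10am,9am,8am,9am) (11am,10am,9am,8am,10am) (11am,10am,10am,8am,9am) (11am,10am,10am,9am,8am) (11am,10am,10am,9am,9am) (11am,10am,11am,8am,9am) (11am,10am,11am,8am,10am) (11am,10am,11am,9am,8am) (11am,10am,11am,9am,9am) (11am,10am,11am,9am,10am) (11am,10am,11am,10am,8am) (11am,10am,11am,10am,9am) — 30.
One-on-one=9am: (11am,10am,9am,8am,8am) (11am,10am,9am,8am,10am) (11am,10am,10am,8am,8am) (11am,10am,10am,8am,9am) (11am,10am,10am,9am,8am) (11am,10am,11am,8am,8am) (11am,10am,11am,8am,9am) (11am,10am,11am,8am,10am) (11am,10am,11am,9am,8am) (11am,10am,11am,9am,10am) (11am,10am,11am,10am,8am) (11am,10am,11am,10am,9am) — 12.
Summing: 30 + 12 = 42.

42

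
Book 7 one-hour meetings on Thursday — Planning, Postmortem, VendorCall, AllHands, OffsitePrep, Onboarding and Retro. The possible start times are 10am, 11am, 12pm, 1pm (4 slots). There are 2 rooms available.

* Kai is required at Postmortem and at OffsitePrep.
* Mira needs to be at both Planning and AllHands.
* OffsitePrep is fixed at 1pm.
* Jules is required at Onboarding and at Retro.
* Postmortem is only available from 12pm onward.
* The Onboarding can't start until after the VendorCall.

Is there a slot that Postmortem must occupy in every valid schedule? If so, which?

12pm

Postmortem's window is 12pm–1pm.
OffsitePrep is fixed at 1pm, and Postmortem can't share a slot with OffsitePrep.
So Postmortem must be 12pm.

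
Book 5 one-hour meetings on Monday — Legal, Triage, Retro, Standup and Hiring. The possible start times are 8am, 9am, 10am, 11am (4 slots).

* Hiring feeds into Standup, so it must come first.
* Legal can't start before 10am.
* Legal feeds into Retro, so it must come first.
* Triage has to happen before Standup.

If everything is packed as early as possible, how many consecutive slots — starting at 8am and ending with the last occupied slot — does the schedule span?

4

The precedence chain requires at least 2 distinct slots.
Propagating the time windows through the other constraints, Retro can't land before 11am — that is slot 4 counting from 8am — so the schedule must run through at least 4 slots.
4 works (last occupied slot: 11am): for example Triage=8am; Hiring=8am; Legal=10am; Retro=11am; Standup=9am.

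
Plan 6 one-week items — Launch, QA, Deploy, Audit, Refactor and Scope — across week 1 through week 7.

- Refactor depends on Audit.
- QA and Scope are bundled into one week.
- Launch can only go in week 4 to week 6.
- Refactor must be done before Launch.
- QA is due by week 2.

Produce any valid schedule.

QA -> week 1; Launch -> week 4; Refactor -> week 2; Audit -> week 1; Deploy -> week 1; Scope -> week 1

Checking: Refactor(week 2) before Launch(week 4); Audit(week 1) before Refactor(week 2); QA = Scope = week 1; Launch=week 4 in [week 4,week 6]; QA=week 1 in [week 1,week 2].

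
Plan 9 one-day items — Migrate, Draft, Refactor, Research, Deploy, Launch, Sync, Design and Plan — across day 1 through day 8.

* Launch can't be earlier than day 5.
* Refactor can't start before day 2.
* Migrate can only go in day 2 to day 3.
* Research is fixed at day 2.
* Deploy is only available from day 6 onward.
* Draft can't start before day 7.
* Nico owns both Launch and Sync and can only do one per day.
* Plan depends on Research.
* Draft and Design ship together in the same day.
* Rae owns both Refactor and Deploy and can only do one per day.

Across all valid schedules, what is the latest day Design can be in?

Design must be in the same day as Draft, which can't be before day 7, so Design is at least day 7.
Design at day 8 is achievable: Sync -> day 1; Refactor -> day 2; Design -> day 8; Launch -> day 5; Research -> day 2; Draft -> day 8; Plan -> day 3; Migrate -> day 2; Deploy -> day 6.

day 8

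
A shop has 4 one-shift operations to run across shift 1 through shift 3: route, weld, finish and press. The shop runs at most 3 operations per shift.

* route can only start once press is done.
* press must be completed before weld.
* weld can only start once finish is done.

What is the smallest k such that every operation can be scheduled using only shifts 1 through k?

The precedence chain requires at least 2 distinct shifts.
With at most 3 per shift and 4 operations, at least 2 shifts are needed.
2 works (last occupied shift: shift 2): for example weld=shift 2; finish=shift 1; route=shift 2; press=shift 1.

2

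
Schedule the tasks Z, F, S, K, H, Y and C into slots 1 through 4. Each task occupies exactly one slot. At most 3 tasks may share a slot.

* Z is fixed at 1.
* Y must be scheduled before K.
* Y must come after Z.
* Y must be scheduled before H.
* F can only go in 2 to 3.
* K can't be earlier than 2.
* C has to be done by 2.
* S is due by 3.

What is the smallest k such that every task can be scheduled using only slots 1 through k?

3

The precedence chain requires at least 3 distinct slots.
With at most 3 per slot and 7 tasks, at least 3 slots are needed.
3 works (last occupied slot: 3): for example Y=2; K=3; Z=1; C=1; S=1; F=2; H=3.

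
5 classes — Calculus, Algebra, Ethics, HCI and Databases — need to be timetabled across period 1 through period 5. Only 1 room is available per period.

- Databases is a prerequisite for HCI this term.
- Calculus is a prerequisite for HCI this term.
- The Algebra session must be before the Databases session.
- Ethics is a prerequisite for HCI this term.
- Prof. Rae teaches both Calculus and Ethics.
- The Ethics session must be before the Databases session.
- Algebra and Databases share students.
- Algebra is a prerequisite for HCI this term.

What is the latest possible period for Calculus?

Downstream work caps Calculus at period 4.
Calculus at period 4 is achievable: Algebra in period 1; Ethics in period 2; Calculus in period 4; HCI in period 5; Databases in period 3.

period 4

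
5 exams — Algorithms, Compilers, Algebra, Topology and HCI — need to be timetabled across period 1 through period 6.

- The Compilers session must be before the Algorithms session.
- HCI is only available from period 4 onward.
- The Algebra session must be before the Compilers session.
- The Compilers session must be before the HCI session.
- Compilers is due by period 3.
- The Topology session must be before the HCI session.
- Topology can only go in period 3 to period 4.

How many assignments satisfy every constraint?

50

Splitting on Algorithms: it can be period 3 (5), period 4 (15), period 5 (15), period 6 (15). Listing each branch's schedules as (Compilers, Algebra, Topology, HCI) by period number:
Algorithms=period 3: (2,1,3,4) (2,1,3,5) (2,1,3,6) (2,1,4,5) (2,1,4,6) — 5.
Algorithms=period 4: (2,1,3,4) (2,1,3,5) (2,1,3,6) (2,1,4,5) (2,1,4,6) (3,1,3,4) (3,1,3,5) (3,1,3,6) (3,1,4,5) (3,1,4,6) (3,2,3,4) (3,2,3,5) (3,2,3,6) (3,2,4,5) (3,2,4,6) — 15.
Algorithms=period 5: (2,1,3,4) (2,1,3,5) (2,1,3,6) (2,1,4,5) (2,1,4,6) (3,1,3,4) (3,1,3,5) (3,1,3,6) (3,1,4,5) (3,1,4,6) (3,2,3,4) (3,2,3,5) (3,2,3,6) (3,2,4,5) (3,2,4,6) — 15.
Algorithms=period 6: (2,1,3,4) (2,1,3,5) (2,1,3,6) (2,1,4,5) (2,1,4,6) (3,1,3,4) (3,1,3,5) (3,1,3,6) (3,1,4,5) (3,1,4,6) (3,2,3,4) (3,2,3,5) (3,2,3,6) (3,2,4,5) (3,2,4,6) — 15.
Summing: 5 + 15 + 15 + 15 = 50.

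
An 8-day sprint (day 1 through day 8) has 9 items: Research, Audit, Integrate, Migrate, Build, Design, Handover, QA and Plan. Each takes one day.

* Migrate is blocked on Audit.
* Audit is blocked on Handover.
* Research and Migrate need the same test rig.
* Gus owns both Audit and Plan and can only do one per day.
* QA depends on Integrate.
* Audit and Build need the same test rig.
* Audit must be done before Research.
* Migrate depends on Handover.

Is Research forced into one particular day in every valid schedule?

Research can be day 3 (e.g. Audit in day 2; QA in day 2; Migrate in day 4; Research in day 3; Build in day 1; Integrate in day 1; Plan in day 1; Design in day 1; Handover in day 1) or day 4 (e.g. Audit -> day 2, QA -> day 2, Integrate -> day 1, Handover -> day 1, Build -> day 1, Migrate -> day 3, Design -> day 1, Research -> day 4, Plan -> day 1).

No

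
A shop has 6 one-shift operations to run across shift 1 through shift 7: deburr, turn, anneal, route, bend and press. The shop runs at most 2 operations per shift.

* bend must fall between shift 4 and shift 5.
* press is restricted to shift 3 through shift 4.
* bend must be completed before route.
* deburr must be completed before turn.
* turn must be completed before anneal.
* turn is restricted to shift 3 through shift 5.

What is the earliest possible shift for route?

shift 5

Precedence pushes route to at least shift 5.
route at shift 5 is achievable: bend -> shift 4; deburr -> shift 1; press -> shift 3; route -> shift 5; turn -> shift 3; anneal -> shift 4.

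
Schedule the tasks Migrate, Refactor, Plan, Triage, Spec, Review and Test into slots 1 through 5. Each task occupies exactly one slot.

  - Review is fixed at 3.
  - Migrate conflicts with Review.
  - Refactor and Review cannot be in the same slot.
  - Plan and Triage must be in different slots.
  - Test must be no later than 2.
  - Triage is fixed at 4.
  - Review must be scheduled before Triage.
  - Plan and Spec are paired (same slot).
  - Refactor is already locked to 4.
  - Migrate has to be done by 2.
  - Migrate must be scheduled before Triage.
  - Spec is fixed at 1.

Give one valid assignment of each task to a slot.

Plan=1, Migrate=1, Triage=4, Test=1, Review=3, Spec=1, Refactor=4

Checking: Migrate(1) before Triage(4); Review(3) before Triage(4); Plan(1) != Triage(4); Refactor(4) != Review(3); Migrate(1) != Review(3); Plan = Spec = 1; Triage=4 in [4,4]; Migrate=1 in [1,2]; Review=3 in [3,3]; Test=1 in [1,2]; Spec=1 in [1,1]; Refactor=4 in [4,4].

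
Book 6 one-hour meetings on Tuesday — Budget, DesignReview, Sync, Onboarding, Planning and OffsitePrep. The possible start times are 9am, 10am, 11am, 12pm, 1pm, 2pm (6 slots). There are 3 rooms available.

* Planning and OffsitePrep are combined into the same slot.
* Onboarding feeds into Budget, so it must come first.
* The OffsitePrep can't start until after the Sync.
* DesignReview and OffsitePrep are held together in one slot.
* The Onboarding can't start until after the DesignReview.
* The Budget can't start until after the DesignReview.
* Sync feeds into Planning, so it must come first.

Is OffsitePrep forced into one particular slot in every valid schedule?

No

OffsitePrep can be 10am (e.g. Onboarding -> 11am; Budget -> 12pm; DesignReview -> 10am; OffsitePrep -> 10am; Sync -> 9am; Planning -> 10am) or 11am (e.g. Onboarding in 12pm, Sync in 9am, Budget in 1pm, OffsitePrep in 11am, DesignReview in 11am, Planning in 11am).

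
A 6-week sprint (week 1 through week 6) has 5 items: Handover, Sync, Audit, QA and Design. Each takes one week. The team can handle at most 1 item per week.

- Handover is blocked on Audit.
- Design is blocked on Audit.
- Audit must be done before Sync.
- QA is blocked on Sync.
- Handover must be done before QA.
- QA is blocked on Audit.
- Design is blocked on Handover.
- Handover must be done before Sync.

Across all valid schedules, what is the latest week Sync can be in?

Precedence pushes Sync to at least week 3; downstream work caps Sync at week 5.
Sync at week 5 is achievable: Handover=week 2; QA=week 6; Sync=week 5; Audit=week 1; Design=week 3.

week 5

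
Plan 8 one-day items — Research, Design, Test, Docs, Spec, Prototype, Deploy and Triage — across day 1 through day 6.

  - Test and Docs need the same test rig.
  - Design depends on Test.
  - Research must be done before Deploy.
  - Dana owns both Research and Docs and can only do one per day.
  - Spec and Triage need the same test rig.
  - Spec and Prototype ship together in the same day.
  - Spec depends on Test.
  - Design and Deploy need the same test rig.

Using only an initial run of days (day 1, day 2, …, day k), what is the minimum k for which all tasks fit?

The precedence chain requires at least 2 distinct days.
Could 2 days be enough, i.e. nothing placed later than day 2? No: Deploy must come after Research (at day 1 or later) → {day 2}; Design must come after Test (at day 1 or later) → {day 2}; Deploy can't share with Design (day 2) → nothing is left.
So 2 days is not enough.
3 works (last occupied day: day 3): for example Deploy -> day 3, Spec -> day 2, Docs -> day 2, Triage -> day 1, Prototype -> day 2, Design -> day 2, Research -> day 1, Test -> day 1.

3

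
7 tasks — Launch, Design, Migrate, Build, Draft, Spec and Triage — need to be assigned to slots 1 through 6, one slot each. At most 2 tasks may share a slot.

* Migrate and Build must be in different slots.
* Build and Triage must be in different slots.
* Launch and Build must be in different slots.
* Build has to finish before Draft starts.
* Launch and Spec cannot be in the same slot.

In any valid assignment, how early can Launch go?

1

Launch at 1 is achievable: Triage -> 4; Migrate -> 3; Draft -> 3; Build -> 2; Spec -> 2; Design -> 1; Launch -> 1.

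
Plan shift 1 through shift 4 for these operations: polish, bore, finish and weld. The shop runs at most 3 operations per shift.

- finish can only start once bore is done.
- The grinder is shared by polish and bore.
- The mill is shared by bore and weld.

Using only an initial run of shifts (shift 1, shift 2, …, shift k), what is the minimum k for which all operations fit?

The precedence chain requires at least 2 distinct shifts.
With at most 3 per shift and 4 operations, at least 2 shifts are needed.
2 works (last occupied shift: shift 2): for example polish -> shift 2; finish -> shift 2; bore -> shift 1; weld -> shift 2.

2 shifts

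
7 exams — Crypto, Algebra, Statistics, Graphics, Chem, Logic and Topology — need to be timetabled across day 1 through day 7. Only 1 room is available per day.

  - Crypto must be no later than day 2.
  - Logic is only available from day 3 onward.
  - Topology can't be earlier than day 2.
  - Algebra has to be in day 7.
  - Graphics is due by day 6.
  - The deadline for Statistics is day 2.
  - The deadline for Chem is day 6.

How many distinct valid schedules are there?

Splitting on Crypto: it can be day 1 (24), day 2 (24). Listing each branch's schedules as (Algebra, Statistics, Graphics, Chem, Logic, Topology) by day number:
Crypto=day 1: (7,2,3,4,5,6) (7,2,3,4,6,5) (7,2,3,5,4,6) (7,2,3,5,6,4) (7,2,3,6,4,5) (7,2,3,6,5,4) (7,2,4,3,5,6) (7,2,4,3,6,5) (7,2,4,5,3,6) (7,2,4,5,6,3) (7,2,4,6,3,5) (7,2,4,6,5,3) (7,2,5,3,4,6) (7,2,5,3,6,4) (7,2,5,4,3,6) (7,2,5,4,6,3) (7,2,5,6,3,4) (7,2,5,6,4,3) (7,2,6,3,4,5) (7,2,6,3,5,4) (7,2,6,4,3,5) (7,2,6,4,5,3) (7,2,6,5,3,4) (7,2,6,5,4,3) — 24.
Crypto=day 2: (7,1,3,4,5,6) (7,1,3,4,6,5) (7,1,3,5,4,6) (7,1,3,5,6,4) (7,1,3,6,4,5) (7,1,3,6,5,4) (7,1,4,3,5,6) (7,1,4,3,6,5) (7,1,4,5,3,6) (7,1,4,5,6,3) (7,1,4,6,3,5) (7,1,4,6,5,3) (7,1,5,3,4,6) (7,1,5,3,6,4) (7,1,5,4,3,6) (7,1,5,4,6,3) (7,1,5,6,3,4) (7,1,5,6,4,3) (7,1,6,3,4,5) (7,1,6,3,5,4) (7,1,6,4,3,5) (7,1,6,4,5,3) (7,1,6,5,3,4) (7,1,6,5,4,3) — 24.
Summing: 24 + 24 = 48.

48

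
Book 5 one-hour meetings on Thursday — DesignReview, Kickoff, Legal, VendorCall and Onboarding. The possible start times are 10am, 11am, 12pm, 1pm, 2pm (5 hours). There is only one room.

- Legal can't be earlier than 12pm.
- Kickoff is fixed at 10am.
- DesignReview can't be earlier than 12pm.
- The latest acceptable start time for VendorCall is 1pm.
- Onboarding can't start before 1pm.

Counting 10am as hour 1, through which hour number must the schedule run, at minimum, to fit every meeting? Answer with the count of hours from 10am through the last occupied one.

5 hours

With at most 1 per hour and 5 meetings, at least 5 hours are needed.
Onboarding can't be placed before 1pm — that is hour 4 counting from 10am — so the schedule must run through at least 4 hours.
5 works (last occupied hour: 2pm): for example Onboarding=1pm, DesignReview=12pm, Legal=2pm, Kickoff=10am, VendorCall=11am.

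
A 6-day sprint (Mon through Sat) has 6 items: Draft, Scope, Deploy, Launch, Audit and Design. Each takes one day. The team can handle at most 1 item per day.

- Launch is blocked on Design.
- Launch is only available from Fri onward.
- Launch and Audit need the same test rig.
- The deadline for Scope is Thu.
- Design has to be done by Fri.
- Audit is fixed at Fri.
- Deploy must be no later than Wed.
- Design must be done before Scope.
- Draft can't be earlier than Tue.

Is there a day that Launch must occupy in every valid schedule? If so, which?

Sat

Launch's window is Fri–Sat.
Audit is fixed at Fri, and Launch can't share a day with Audit.
So Launch must be Sat.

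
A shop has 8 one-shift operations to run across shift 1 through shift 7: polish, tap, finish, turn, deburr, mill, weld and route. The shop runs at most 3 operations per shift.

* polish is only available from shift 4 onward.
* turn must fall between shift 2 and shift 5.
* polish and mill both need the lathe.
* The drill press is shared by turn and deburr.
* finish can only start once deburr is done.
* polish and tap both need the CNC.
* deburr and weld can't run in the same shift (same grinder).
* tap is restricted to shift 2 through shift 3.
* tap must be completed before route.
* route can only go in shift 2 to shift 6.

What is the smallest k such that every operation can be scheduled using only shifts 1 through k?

The precedence chain requires at least 2 distinct shifts.
With at most 3 per shift and 8 operations, at least 3 shifts are needed.
polish can't be placed before shift 4, so the schedule must run through at least shift 4.
4 works (last occupied shift: shift 4): for example route -> shift 3; polish -> shift 4; tap -> shift 2; mill -> shift 1; deburr -> shift 1; turn -> shift 2; finish -> shift 2; weld -> shift 3.

4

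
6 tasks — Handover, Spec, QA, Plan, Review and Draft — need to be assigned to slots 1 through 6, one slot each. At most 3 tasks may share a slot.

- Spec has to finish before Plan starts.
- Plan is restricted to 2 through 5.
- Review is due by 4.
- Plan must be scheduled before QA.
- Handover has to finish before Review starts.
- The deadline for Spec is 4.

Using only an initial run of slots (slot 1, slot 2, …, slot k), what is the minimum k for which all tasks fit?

3 slots

The precedence chain requires at least 3 distinct slots.
With at most 3 per slot and 6 tasks, at least 2 slots are needed.
3 works (last occupied slot: 3): for example Plan in 2, Review in 2, Draft in 1, Handover in 1, Spec in 1, QA in 3.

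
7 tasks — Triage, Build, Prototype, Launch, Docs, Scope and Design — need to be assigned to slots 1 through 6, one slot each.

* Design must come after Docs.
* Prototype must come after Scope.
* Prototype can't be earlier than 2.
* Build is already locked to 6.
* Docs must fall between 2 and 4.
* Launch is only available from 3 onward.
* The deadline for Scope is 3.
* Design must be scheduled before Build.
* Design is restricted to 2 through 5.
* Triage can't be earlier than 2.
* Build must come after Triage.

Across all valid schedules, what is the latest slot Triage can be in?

Triage is available from 2; downstream work caps Triage at 5.
Triage at 5 is achievable: Prototype -> 2, Triage -> 5, Scope -> 1, Launch -> 3, Design -> 3, Build -> 6, Docs -> 2.

5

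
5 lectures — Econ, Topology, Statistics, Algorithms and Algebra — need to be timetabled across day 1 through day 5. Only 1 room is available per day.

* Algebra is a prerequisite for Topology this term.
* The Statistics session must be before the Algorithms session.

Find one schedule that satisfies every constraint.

Econ=day 5; Topology=day 2; Statistics=day 3; Algebra=day 1; Algorithms=day 4

Checking: Algebra(day 1) before Topology(day 2); Statistics(day 3) before Algorithms(day 4); max 1 per day (cap 1).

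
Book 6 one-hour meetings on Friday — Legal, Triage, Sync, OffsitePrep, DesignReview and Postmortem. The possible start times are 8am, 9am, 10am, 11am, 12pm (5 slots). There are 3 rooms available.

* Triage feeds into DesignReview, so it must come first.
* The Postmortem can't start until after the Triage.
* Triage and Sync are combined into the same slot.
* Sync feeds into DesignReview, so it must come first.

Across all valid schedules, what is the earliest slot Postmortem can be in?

Precedence pushes Postmortem to at least 9am.
Postmortem at 9am is achievable: Postmortem -> 9am, OffsitePrep -> 9am, Legal -> 8am, Sync -> 8am, DesignReview -> 9am, Triage -> 8am.

9am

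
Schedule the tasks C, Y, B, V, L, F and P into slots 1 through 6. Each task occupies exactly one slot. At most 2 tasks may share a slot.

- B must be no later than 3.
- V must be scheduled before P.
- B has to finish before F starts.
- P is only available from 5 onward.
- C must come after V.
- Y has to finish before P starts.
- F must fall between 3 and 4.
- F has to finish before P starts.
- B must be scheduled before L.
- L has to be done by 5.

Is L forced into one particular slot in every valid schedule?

L can be 2 (e.g. L -> 2; C -> 2; Y -> 3; P -> 5; F -> 3; V -> 1; B -> 1) or 3 (e.g. P in 5, B in 1, C in 2, V in 1, F in 3, Y in 2, L in 3).

No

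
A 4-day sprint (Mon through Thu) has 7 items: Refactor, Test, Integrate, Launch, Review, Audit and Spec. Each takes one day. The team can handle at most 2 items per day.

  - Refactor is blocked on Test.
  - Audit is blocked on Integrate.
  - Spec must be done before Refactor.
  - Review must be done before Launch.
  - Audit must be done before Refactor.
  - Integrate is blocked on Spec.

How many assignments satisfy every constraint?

Splitting on Test: it can be Mon (3), Tue (3), Wed (3). Listing each branch's schedules as (Refactor, Integrate, Launch, Review, Audit, Spec):
Test=Mon: (Thu,Tue,Wed,Tue,Wed,Mon) (Thu,Tue,Thu,Tue,Wed,Mon) (Thu,Tue,Thu,Wed,Wed,Mon) — 3.
Test=Tue: (Thu,Tue,Wed,Mon,Wed,Mon) (Thu,Tue,Thu,Mon,Wed,Mon) (Thu,Tue,Thu,Wed,Wed,Mon) — 3.
Test=Wed: (Thu,Tue,Tue,Mon,Wed,Mon) (Thu,Tue,Thu,Mon,Wed,Mon) (Thu,Tue,Thu,Tue,Wed,Mon) — 3.
Summing: 3 + 3 + 3 = 9.

9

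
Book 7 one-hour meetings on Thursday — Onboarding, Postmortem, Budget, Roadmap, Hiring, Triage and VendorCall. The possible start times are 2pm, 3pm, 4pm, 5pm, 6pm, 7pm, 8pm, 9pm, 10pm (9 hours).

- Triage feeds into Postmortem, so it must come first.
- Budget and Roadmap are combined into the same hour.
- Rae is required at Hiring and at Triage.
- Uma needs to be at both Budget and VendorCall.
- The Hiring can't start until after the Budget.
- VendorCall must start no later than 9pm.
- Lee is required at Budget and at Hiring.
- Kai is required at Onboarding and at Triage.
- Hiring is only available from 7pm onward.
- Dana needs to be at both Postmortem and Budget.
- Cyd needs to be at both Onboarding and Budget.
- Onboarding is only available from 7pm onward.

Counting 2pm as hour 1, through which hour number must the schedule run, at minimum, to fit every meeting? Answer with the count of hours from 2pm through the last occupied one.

6

The precedence chain requires at least 2 distinct hours.
Onboarding can't be placed before 7pm — that is hour 6 counting from 2pm — so the schedule must run through at least 6 hours.
6 works (last occupied hour: 7pm): for example Postmortem -> 3pm, Onboarding -> 7pm, Triage -> 2pm, Roadmap -> 2pm, VendorCall -> 3pm, Hiring -> 7pm, Budget -> 2pm.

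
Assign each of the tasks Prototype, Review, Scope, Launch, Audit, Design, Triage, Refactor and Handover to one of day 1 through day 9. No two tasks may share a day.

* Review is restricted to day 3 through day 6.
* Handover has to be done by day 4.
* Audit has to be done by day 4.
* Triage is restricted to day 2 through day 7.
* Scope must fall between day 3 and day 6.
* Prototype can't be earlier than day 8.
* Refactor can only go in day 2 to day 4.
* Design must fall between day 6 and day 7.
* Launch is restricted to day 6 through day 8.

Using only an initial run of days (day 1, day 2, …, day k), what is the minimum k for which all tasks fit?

9

With at most 1 per day and 9 tasks, at least 9 days are needed.
Prototype can't be placed before day 8, so the schedule must run through at least day 8.
9 works (last occupied day: day 9): for example Launch=day 8; Design=day 6; Audit=day 1; Triage=day 7; Prototype=day 9; Review=day 3; Refactor=day 2; Scope=day 5; Handover=day 4.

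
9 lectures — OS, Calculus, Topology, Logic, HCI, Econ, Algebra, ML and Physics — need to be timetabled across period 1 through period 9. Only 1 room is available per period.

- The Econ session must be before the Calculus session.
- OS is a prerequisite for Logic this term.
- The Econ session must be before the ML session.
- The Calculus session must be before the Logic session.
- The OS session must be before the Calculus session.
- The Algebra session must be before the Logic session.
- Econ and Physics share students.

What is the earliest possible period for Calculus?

period 3

Precedence pushes Calculus to at least period 2; downstream work caps Calculus at period 8.
Calculus at period 3 is achievable: Algebra in period 4; Econ in period 2; ML in period 6; Physics in period 9; Topology in period 7; Calculus in period 3; OS in period 1; HCI in period 8; Logic in period 5.
Nothing earlier works — the conflict and capacity constraints rule out every period before period 3.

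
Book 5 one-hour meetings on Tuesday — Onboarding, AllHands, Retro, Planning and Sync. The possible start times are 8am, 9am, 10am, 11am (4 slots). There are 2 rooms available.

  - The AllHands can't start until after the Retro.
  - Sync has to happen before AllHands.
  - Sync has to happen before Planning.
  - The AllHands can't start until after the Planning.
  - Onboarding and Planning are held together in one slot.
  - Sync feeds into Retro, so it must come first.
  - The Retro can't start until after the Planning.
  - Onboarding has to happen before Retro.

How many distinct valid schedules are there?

Enumerating: Sync in 8am; Onboarding in 9am; Retro in 10am; AllHands in 11am; Planning in 9am.

1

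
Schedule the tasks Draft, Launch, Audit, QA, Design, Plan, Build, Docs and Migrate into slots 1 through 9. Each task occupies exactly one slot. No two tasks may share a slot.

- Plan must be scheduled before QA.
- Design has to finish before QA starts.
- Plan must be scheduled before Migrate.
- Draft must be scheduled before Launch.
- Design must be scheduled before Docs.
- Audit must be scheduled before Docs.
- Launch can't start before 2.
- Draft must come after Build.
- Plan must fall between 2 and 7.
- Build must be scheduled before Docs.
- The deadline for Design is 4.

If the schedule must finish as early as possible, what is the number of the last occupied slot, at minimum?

slot 9

The precedence chain requires at least 3 distinct slots.
With at most 1 per slot and 9 tasks, at least 9 slots are needed.
9 works (last occupied slot: 9): for example QA -> 8; Migrate -> 9; Build -> 3; Plan -> 2; Draft -> 4; Audit -> 6; Launch -> 5; Docs -> 7; Design -> 1.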